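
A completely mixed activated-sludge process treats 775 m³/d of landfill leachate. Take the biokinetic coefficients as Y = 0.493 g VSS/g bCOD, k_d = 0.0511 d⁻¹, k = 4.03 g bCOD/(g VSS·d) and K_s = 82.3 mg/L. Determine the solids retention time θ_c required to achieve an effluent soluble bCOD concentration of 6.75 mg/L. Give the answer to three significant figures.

From 1/θ_c = Y·k·S/(K_s + S) − k_d: Y·k·S/(K_s+S) = 0.493 × 4.03 × 6.75 / (82.3 + 6.75) = 0.1506 d⁻¹.
θ_c = 1/(μ − k_d) = 1/(0.1506 − 0.0511) = 1/0.09950 = 10.05 d.

θ_c ≈ 10.1 d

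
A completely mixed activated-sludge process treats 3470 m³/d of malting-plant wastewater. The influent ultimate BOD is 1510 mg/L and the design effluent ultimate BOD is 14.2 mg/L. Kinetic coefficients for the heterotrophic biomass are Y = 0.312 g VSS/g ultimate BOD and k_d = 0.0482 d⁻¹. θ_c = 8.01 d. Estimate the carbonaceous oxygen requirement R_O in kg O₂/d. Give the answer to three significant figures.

Observed yield with endogenous decay: Y_obs = Y / (1 + k_d·θ_c) = 0.312 / (1 + 0.0482 × 8.01) = 0.312 / 1.386 = 0.2251 g VSS/g ultimate BOD.
ΔS = 1510 − 14.2 = 1496 mg/L, so the substrate removal rate is 3470 × 1496/1000 = 5190 kg ultimate BOD/d.
Net sludge production P_X = 0.2251 × 5190 = 1168 kg VSS/d.
R_O = Q·ΔS − 1.42 P_X = 5190 − 1659 = 3531 kg O₂/d.

R_O ≈ 3530 kg O₂/d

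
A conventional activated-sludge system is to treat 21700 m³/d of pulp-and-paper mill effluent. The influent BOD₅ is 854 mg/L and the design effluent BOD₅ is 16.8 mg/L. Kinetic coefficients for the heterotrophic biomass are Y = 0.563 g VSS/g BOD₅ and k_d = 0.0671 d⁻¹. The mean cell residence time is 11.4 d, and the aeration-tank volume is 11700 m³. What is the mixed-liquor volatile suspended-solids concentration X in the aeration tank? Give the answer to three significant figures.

X ≈ 5650 mg/L

From V·X·(1 + k_d·θ_c) = Y·Q·(S₀ − S)·θ_c: X = 0.563 × 21700 × (854 − 16.8) × 11.4 / [11700 × (1 + 0.0671 × 11.4)] = 5647 mg/L.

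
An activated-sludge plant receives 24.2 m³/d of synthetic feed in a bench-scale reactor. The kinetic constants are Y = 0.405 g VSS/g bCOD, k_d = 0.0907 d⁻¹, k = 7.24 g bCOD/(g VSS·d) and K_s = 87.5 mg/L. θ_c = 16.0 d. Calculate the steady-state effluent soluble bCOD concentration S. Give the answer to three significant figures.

Effluent substrate depends only on kinetics and SRT: S = K_s(1 + k_d θ_c) / [θ_c(Yk − k_d) − 1] = 87.5 × (1 + 0.0907 × 16.0) / [16.0 × (0.405 × 7.24 − 0.0907) − 1] = 214.5 / 44.46 = 4.824 mg/L.

S ≈ 4.82 mg/L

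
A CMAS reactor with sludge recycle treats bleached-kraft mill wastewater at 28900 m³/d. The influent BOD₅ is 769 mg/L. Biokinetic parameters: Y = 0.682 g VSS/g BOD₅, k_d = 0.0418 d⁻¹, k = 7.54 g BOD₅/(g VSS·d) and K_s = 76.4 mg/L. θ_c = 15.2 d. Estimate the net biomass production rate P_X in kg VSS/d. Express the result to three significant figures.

For a completely mixed reactor with recycle the Lawrence–McCarty relation gives S = K_s·(1 + k_d·θ_c) / [θ_c·(Y·k − k_d) − 1] = 76.4 × (1 + 0.0418 × 15.2) / [15.2 × (0.682 × 7.54 − 0.0418) − 1] = 124.9 / 76.53 = 1.633 mg/L.
Y_obs = Y / (1 + k_d θ_c) = 0.682 / (1 + 0.0418 × 15.2) = 0.682 / 1.635 = 0.4170.
ΔS = 769 − 1.63 = 767.4 mg/L, so the substrate removal rate is 28900 × 767.4/1000 = 22177 kg BOD₅/d.
Biomass produced: P_X = Y_obs·Q·ΔS = 0.4170 × 22177 ≈ 9249 kg VSS/d.

P_X ≈ 9250 kg VSS/d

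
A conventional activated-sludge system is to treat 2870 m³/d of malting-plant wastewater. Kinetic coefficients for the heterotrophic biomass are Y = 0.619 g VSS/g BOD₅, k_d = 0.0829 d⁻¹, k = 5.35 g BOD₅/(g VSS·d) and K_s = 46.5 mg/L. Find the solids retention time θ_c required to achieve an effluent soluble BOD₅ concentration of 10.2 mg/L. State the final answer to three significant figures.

θ_c ≈ 1.95 d

Specific growth rate at S = 10.2 mg/L: μ = YkS/(K_s+S) = 0.619·5.35·10.2/(46.5+10.2) = 0.5957 d⁻¹.
1/θ_c = 0.5957 − 0.0829 = 0.5128 d⁻¹, so θ_c = 1.950 d.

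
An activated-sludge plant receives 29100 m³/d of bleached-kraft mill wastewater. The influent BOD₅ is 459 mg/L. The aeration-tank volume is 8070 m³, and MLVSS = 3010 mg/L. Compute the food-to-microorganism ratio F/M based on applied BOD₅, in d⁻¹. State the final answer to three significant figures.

F/M ≈ 0.550 d⁻¹

Food-to-microorganism ratio F/M = Q S₀ / (V X) = 29100 × 459 / (8070 × 3010) = 0.5499 d⁻¹.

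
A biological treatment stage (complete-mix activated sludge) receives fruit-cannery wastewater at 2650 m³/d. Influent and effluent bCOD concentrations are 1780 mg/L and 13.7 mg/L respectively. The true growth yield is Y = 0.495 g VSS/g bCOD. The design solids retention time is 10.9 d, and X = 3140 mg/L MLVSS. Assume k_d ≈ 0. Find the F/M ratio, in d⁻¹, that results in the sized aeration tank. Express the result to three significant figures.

F/M ≈ 0.187 d⁻¹

V·X = Y·Q·ΔS·θ_c gives V = 0.495 × 2650 × (1780 − 13.7) × 10.9 / 3140 = 8043 m³.
F/M = Q·S₀ / (V·X) = 2650 × 1780 / (8043 × 3140) = 0.1868 g bCOD·(g VSS·d)⁻¹.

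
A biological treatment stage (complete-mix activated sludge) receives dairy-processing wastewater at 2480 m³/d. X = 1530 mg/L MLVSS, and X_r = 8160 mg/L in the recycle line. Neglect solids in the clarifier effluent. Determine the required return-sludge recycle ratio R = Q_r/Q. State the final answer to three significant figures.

R ≈ 0.231

Solids balance on the clarifier gives (1+R)X = R·X_r, so R = X/(X_r − X) = 1530 / (8160 − 1530) = 0.2308.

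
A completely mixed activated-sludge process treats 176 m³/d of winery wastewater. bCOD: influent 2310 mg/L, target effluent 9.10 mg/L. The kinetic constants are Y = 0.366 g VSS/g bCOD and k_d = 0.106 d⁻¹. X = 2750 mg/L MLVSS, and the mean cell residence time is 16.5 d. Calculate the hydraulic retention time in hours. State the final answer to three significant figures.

Steady-state biomass mass balance: V·X·(1 + k_d·θ_c) = Y·Q·(S₀ − S)·θ_c, so V = 0.366 × 176 × (2310 − 9.10) × 16.5 / [2750 × (1 + 0.106 × 16.5)] = 2.45×10^6 / 7560 = 323.5 m³.
τ = V/Q = 323.5/176 = 1.838 d, or 44.11 h.

τ ≈ 44.1 h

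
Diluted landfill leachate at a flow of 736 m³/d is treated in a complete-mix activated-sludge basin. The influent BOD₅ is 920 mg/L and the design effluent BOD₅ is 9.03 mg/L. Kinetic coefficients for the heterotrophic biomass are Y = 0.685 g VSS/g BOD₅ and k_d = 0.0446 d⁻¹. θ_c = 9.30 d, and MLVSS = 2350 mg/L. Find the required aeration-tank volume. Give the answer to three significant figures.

V ≈ 1280 m³

Steady-state biomass mass balance: V·X·(1 + k_d·θ_c) = Y·Q·(S₀ − S)·θ_c, so V = 0.685 × 736 × (920 − 9.03) × 9.30 / [2350 × (1 + 0.0446 × 9.30)] = 4.27×10^6 / 3325 = 1285 m³.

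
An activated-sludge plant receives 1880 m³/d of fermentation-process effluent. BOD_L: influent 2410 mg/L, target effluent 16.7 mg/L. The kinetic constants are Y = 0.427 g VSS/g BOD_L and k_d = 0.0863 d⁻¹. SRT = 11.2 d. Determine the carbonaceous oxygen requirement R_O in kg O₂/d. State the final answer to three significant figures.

R_O ≈ 3110 kg O₂/d

Observed yield with endogenous decay: Y_obs = Y / (1 + k_d·θ_c) = 0.427 / (1 + 0.0863 × 11.2) = 0.427 / 1.967 = 0.2171 g VSS/g BOD_L.
Q·(S₀ − S) = 1880 × (2410 − 16.7) × 10⁻³ = 4499 kg/d removed.
P_X = Y_obs·Q·(S₀ − S) = 0.2171 × 4499 = 977.0 kg VSS/d.
R_O = Q·ΔS − 1.42 P_X = 4499 − 1387 = 3112 kg O₂/d.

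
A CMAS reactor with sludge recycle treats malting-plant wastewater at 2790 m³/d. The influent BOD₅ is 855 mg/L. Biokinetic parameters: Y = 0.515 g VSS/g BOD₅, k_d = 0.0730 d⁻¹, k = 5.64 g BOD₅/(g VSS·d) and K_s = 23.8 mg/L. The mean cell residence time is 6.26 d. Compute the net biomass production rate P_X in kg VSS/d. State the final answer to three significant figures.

P_X ≈ 841 kg VSS/d

For a completely mixed reactor with recycle the Lawrence–McCarty relation gives S = K_s·(1 + k_d·θ_c) / [θ_c·(Y·k − k_d) − 1] = 23.8 × (1 + 0.0730 × 6.26) / [6.26 × (0.515 × 5.64 − 0.0730) − 1] = 34.68 / 16.73 = 2.073 mg/L.
Y_obs = Y / (1 + k_d θ_c) = 0.515 / (1 + 0.0730 × 6.26) = 0.515 / 1.457 = 0.3535.
ΔS = 855 − 2.07 = 852.9 mg/L, so the substrate removal rate is 2790 × 852.9/1000 = 2380 kg BOD₅/d.
P_X = Y_obs · Q(S₀ − S) = 0.3535 × 2380 = 841.1 kg VSS/d.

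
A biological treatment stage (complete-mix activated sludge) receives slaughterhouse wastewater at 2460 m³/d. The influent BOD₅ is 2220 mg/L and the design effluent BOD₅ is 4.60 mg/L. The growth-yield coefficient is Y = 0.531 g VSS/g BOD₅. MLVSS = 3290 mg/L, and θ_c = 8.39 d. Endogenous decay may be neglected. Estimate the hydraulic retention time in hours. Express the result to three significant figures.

With k_d = 0 the design equation reduces to V = Y Q (S₀−S) θ_c / X = 0.531 × 2460 × (2220 − 4.60) × 8.39 / 3290 = 7380 m³.
HRT = V/Q = 7380 m³ / 2460 m³·d⁻¹ = 3.000 d × 24 = 72.00 h.

τ ≈ 72.0 h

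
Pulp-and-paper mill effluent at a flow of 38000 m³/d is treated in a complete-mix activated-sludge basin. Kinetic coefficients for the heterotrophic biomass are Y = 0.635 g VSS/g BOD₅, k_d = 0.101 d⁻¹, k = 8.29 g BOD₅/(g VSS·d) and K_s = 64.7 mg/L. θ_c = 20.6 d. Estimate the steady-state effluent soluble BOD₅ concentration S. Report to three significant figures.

S ≈ 1.89 mg/L

Effluent substrate depends only on kinetics and SRT: S = K_s(1 + k_d θ_c) / [θ_c(Yk − k_d) − 1] = 64.7 × (1 + 0.101 × 20.6) / [20.6 × (0.635 × 8.29 − 0.101) − 1] = 199.3 / 105.4 = 1.892 mg/L.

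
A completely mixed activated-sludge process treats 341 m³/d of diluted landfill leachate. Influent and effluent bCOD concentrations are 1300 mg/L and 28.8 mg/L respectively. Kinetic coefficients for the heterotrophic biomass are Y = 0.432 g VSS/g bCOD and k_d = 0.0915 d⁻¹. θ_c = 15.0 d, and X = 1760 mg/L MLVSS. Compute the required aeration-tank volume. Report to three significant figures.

Steady-state biomass mass balance: V·X·(1 + k_d·θ_c) = Y·Q·(S₀ − S)·θ_c, so V = 0.432 × 341 × (1300 − 28.8) × 15.0 / [1760 × (1 + 0.0915 × 15.0)] = 2.81×10^6 / 4176 = 672.7 m³.

V ≈ 673 m³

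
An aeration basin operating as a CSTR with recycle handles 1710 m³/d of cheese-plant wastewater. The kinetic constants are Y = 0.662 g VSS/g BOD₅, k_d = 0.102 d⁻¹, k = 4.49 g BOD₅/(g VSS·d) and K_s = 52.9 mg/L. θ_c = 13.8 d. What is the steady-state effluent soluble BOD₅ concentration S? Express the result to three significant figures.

From the Monod/SRT balance for a CMAS, S = K_s·(1+k_d θ_c)/[θ_c·(Y k − k_d) − 1] = 52.9 × (1 + 0.102 × 13.8) / [13.8 × (0.662 × 4.49 − 0.102) − 1] = 127.4 / 38.61 = 3.299 mg/L.

S ≈ 3.30 mg/L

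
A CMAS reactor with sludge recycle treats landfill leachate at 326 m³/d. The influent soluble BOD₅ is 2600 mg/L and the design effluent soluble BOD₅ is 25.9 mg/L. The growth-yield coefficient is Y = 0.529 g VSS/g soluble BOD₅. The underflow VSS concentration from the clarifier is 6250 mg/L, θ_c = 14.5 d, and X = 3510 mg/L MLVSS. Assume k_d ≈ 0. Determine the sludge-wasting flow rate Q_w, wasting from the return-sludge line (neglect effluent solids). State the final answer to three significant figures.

Biomass mass balance (decay neglected): V·X = Y·Q·(S₀ − S)·θ_c, so V = 0.529 × 326 × (2600 − 25.9) × 14.5 / 3510 = 1834 m³.
Q_w = (V·X)/(θ_c X_r) = 1834 × 3510 / (14.5 × 6250) = 71.03 m³/d.

Q_w ≈ 71.0 m³/d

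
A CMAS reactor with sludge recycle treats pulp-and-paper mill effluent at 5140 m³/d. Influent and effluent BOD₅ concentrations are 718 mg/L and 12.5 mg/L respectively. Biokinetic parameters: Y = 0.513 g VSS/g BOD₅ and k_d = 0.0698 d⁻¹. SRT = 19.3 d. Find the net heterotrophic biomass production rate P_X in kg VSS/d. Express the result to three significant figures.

P_X ≈ 793 kg VSS/d

Observed yield with endogenous decay: Y_obs = Y / (1 + k_d·θ_c) = 0.513 / (1 + 0.0698 × 19.3) = 0.513 / 2.347 = 0.2186 g VSS/g BOD₅.
Mass of BOD₅ removed per day: Q(S₀ − S) = 5140 × 705.5 g/m³ = 3626 kg/d.
So the net sludge growth is P_X = 0.2186 × 3626 = 792.6 kg VSS/d.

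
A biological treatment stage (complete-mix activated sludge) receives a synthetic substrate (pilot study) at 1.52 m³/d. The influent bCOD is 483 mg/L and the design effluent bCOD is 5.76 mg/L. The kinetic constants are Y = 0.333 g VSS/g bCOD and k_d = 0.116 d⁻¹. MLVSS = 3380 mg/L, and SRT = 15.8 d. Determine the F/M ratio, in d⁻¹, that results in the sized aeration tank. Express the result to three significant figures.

Steady-state biomass mass balance: V·X·(1 + k_d·θ_c) = Y·Q·(S₀ − S)·θ_c, so V = 0.333 × 1.52 × (483 − 5.76) × 15.8 / [3380 × (1 + 0.116 × 15.8)] = 3.82×10^3 / 9575 = 0.3986 m³.
F/M = Q·S₀ / (V·X) = 1.52 × 483 / (0.3986 × 3380) = 0.5449 g bCOD·(g VSS·d)⁻¹.

F/M ≈ 0.545 d⁻¹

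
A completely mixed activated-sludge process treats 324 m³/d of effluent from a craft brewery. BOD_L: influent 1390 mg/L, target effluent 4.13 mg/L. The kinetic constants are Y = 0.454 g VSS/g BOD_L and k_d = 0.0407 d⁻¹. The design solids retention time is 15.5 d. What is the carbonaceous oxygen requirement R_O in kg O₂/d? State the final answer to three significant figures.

R_O ≈ 272 kg O₂/d

The observed yield is Y_obs = Y/(1 + k_d·θ_c) = 0.454 / (1 + 0.0407 × 15.5) = 0.454 / 1.631 = 0.2784 g VSS per g BOD_L removed.
ΔS = 1390 − 4.13 = 1386 mg/L, so the substrate removal rate is 324 × 1386/1000 = 449.0 kg BOD_L/d.
Biomass synthesised: P_X = Y_obs × 449.0 = 125.0 kg VSS/d.
R_O = Q·ΔS − 1.42 P_X = 449.0 − 177.5 = 271.5 kg O₂/d.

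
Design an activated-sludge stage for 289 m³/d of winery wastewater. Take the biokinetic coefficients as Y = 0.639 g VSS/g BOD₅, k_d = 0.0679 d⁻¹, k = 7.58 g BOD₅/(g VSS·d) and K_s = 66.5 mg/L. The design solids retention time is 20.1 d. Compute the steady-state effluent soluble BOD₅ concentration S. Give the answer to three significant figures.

Effluent substrate depends only on kinetics and SRT: S = K_s(1 + k_d θ_c) / [θ_c(Yk − k_d) − 1] = 66.5 × (1 + 0.0679 × 20.1) / [20.1 × (0.639 × 7.58 − 0.0679) − 1] = 157.3 / 94.99 = 1.655 mg/L.

S ≈ 1.66 mg/L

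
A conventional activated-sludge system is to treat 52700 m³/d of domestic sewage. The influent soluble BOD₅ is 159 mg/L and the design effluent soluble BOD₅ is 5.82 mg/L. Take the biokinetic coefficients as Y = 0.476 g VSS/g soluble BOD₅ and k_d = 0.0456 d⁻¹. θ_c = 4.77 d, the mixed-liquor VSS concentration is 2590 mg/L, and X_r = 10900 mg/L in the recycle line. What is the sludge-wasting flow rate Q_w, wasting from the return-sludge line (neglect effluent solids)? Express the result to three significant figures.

Q_w ≈ 290 m³/d

Steady-state biomass mass balance: V·X·(1 + k_d·θ_c) = Y·Q·(S₀ − S)·θ_c, so V = 0.476 × 52700 × (159 − 5.82) × 4.77 / [2590 × (1 + 0.0456 × 4.77)] = 1.83×10^7 / 3153 = 5813 m³.
Wasting from the return line (neglecting effluent solids): Q_w = V·X / (θ_c·X_r) = 5813 × 2590 / (4.77 × 10900) = 289.5 m³/d.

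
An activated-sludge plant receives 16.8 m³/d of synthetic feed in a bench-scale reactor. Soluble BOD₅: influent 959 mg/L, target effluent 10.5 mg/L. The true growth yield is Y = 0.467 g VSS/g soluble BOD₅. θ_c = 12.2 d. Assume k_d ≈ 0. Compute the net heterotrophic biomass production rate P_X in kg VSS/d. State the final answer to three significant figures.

P_X ≈ 7.44 kg VSS/d

Since k_d ≈ 0, Y_obs = Y = 0.467 g VSS/g soluble BOD₅.
Substrate removed = Q·(S₀ − S) = 16.8 m³/d × (959 − 10.5) g/m³ = 1.59×10^4 g/d = 15.93 kg/d.
So the net sludge growth is P_X = 0.4670 × 15.93 = 7.442 kg VSS/d.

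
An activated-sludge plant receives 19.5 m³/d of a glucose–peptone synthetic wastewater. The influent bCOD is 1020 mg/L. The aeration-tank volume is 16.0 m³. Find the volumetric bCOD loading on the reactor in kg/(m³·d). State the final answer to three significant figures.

L_v = Q S₀ / V = 19.5 × 1020 × 10⁻³ / 16.00 = 1.243 kg/(m³·d).

L_v ≈ 1.24 kg bCOD/(m³·d)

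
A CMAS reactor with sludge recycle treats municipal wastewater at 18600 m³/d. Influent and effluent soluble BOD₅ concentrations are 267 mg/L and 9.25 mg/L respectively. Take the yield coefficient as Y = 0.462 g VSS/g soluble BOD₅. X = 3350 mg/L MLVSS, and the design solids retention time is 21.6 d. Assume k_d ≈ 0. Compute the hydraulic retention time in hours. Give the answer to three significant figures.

Biomass mass balance (decay neglected): V·X = Y·Q·(S₀ − S)·θ_c, so V = 0.462 × 18600 × (267 − 9.25) × 21.6 / 3350 = 14281 m³.
τ = V/Q = 14281/18600 = 0.7678 d, or 18.43 h.

τ ≈ 18.4 h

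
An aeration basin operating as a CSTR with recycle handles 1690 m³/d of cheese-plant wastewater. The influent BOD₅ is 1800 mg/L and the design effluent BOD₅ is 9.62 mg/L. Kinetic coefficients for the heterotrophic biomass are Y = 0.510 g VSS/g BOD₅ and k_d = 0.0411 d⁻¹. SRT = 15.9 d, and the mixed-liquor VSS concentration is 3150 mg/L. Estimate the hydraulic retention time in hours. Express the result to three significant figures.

τ ≈ 66.9 h

From the SRT design equation V = Y Q (S₀−S) θ_c / [X (1 + k_d θ_c)] = 0.510 × 1690 × (1800 − 9.62) × 15.9 / [3150 × (1 + 0.0411 × 15.9)] = 2.45×10^7 / 5208 = 4711 m³.
τ = V/Q = 4711/1690 = 2.787 d, or 66.90 h.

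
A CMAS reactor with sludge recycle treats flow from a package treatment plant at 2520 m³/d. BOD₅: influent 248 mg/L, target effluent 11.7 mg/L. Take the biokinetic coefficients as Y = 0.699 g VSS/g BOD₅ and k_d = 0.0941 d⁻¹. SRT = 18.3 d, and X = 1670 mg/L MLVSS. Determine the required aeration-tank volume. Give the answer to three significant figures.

Steady-state biomass mass balance: V·X·(1 + k_d·θ_c) = Y·Q·(S₀ − S)·θ_c, so V = 0.699 × 2520 × (248 − 11.7) × 18.3 / [1670 × (1 + 0.0941 × 18.3)] = 7.62×10^6 / 4546 = 1676 m³.

V ≈ 1680 m³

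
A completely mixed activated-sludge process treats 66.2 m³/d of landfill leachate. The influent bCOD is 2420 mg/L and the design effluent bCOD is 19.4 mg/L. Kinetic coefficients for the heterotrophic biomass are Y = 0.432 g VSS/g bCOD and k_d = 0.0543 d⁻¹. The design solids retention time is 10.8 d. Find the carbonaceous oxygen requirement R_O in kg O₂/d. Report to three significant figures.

Observed yield with endogenous decay: Y_obs = Y / (1 + k_d·θ_c) = 0.432 / (1 + 0.0543 × 10.8) = 0.432 / 1.586 = 0.2723 g VSS/g bCOD.
Q·(S₀ − S) = 66.2 × (2420 − 19.4) × 10⁻³ = 158.9 kg/d removed.
Net sludge production P_X = 0.2723 × 158.9 = 43.28 kg VSS/d.
R_O = Q·ΔS − 1.42 P_X = 158.9 − 61.45 = 97.47 kg O₂/d.

R_O ≈ 97.5 kg O₂/d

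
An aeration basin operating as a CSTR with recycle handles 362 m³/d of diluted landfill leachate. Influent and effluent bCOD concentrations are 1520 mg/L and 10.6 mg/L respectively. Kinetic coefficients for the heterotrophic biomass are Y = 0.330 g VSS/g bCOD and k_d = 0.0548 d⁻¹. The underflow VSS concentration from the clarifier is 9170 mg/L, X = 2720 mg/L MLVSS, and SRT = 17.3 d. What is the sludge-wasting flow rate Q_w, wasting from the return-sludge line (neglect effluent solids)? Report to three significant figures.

Q_w ≈ 10.1 m³/d

Steady-state biomass mass balance: V·X·(1 + k_d·θ_c) = Y·Q·(S₀ − S)·θ_c, so V = 0.330 × 362 × (1520 − 10.6) × 17.3 / [2720 × (1 + 0.0548 × 17.3)] = 3.12×10^6 / 5299 = 588.7 m³.
Q_w = (V·X)/(θ_c X_r) = 588.7 × 2720 / (17.3 × 9170) = 10.09 m³/d.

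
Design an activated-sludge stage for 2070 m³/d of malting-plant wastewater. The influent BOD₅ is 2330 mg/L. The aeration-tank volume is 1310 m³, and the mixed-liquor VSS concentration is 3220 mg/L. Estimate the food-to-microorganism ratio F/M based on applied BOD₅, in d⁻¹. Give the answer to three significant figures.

F/M = applied load / biomass = Q·S₀/(V·X) = 2070 × 2330 / (1310 × 3220) = 1.143 d⁻¹.

F/M ≈ 1.14 d⁻¹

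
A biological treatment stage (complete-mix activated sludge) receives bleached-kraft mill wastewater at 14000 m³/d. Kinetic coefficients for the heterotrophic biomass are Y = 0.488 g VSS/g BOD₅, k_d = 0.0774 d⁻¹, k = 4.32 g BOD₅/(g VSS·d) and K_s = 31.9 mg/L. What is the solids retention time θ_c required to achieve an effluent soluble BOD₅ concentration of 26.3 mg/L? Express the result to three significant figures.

From 1/θ_c = Y·k·S/(K_s + S) − k_d: Y·k·S/(K_s+S) = 0.488 × 4.32 × 26.3 / (31.9 + 26.3) = 0.9527 d⁻¹.
Then 1/θ_c = μ − k_d = 0.9527 − 0.0774 = 0.8753 d⁻¹, giving θ_c = 1.143 d.

θ_c ≈ 1.14 d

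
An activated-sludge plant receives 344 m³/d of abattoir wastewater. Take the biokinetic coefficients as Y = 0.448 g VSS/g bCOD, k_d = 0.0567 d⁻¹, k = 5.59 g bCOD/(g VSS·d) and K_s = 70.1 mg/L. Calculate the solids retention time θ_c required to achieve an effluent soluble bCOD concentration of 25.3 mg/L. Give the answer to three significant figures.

From 1/θ_c = Y·k·S/(K_s + S) − k_d: Y·k·S/(K_s+S) = 0.448 × 5.59 × 25.3 / (70.1 + 25.3) = 0.6641 d⁻¹.
Then 1/θ_c = μ − k_d = 0.6641 − 0.0567 = 0.6074 d⁻¹, giving θ_c = 1.646 d.

θ_c ≈ 1.65 d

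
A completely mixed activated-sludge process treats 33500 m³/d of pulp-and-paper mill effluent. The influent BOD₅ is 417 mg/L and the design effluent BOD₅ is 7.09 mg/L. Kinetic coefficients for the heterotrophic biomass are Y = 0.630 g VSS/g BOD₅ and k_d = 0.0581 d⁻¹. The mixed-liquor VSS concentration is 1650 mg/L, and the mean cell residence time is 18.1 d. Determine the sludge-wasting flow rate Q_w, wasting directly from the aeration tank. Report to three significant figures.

Rearranging the biomass balance for a CMAS with decay, V = Y·Q·ΔS·θ_c / [X·(1+k_d θ_c)] = 0.630 × 33500 × (417 − 7.09) × 18.1 / [1650 × (1 + 0.0581 × 18.1)] = 1.57×10^8 / 3385 = 46257 m³.
With mixed-liquor wasting, θ_c = V/Q_w, so Q_w = V/θ_c = 46257/18.1 = 2556 m³/d.

Q_w ≈ 2560 m³/d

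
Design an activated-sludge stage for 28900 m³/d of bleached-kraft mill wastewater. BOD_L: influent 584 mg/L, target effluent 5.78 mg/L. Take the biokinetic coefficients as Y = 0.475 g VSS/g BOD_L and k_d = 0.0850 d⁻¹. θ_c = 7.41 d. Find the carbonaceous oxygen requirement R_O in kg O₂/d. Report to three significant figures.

R_O ≈ 9800 kg O₂/d

Observed yield with endogenous decay: Y_obs = Y / (1 + k_d·θ_c) = 0.475 / (1 + 0.0850 × 7.41) = 0.475 / 1.630 = 0.2914 g VSS/g BOD_L.
ΔS = 584 − 5.78 = 578.2 mg/L, so the substrate removal rate is 28900 × 578.2/1000 = 16711 kg BOD_L/d.
P_X = Y_obs·Q·(S₀ − S) = 0.2914 × 16711 = 4870 kg VSS/d.
R_O = Q·(S₀ − S) − 1.42·P_X = 16711 − 1.42 × 4870 = 9795 kg O₂/d.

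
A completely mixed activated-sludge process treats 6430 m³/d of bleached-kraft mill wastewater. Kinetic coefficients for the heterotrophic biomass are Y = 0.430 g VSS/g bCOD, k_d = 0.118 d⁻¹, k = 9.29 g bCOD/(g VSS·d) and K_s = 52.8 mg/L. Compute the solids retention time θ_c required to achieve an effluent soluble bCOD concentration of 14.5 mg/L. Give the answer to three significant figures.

θ_c ≈ 1.35 d

From 1/θ_c = Y·k·S/(K_s + S) − k_d: Y·k·S/(K_s+S) = 0.430 × 9.29 × 14.5 / (52.8 + 14.5) = 0.8607 d⁻¹.
Then 1/θ_c = μ − k_d = 0.8607 − 0.118 = 0.7427 d⁻¹, giving θ_c = 1.346 d.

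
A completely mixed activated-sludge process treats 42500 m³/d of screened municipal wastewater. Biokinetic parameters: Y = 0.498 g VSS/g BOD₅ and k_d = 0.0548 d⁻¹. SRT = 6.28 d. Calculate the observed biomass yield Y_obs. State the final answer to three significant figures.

Y_obs ≈ 0.370 g VSS/g BOD₅

Correct the yield for decay: Y_obs = Y/(1 + k_d θ_c) = 0.498 / (1 + 0.0548 × 6.28) = 0.498 / 1.344 = 0.3705.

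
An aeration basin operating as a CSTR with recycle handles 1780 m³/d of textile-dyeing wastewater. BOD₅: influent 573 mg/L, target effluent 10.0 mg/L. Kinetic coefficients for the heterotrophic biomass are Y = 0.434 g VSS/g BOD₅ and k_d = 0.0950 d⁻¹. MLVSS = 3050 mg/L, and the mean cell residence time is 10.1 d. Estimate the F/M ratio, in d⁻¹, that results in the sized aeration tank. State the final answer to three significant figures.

F/M ≈ 0.455 d⁻¹

Rearranging the biomass balance for a CMAS with decay, V = Y·Q·ΔS·θ_c / [X·(1+k_d θ_c)] = 0.434 × 1780 × (573 − 10.0) × 10.1 / [3050 × (1 + 0.0950 × 10.1)] = 4.39×10^6 / 5976 = 735.0 m³.
Food-to-microorganism ratio F/M = Q S₀ / (V X) = 1780 × 573 / (735.0 × 3050) = 0.4550 d⁻¹.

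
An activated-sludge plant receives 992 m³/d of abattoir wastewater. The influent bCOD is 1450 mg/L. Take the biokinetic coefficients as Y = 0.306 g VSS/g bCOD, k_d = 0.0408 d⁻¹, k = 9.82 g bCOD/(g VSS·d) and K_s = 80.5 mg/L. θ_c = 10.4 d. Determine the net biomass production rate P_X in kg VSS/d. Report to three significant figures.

P_X ≈ 308 kg VSS/d

For a completely mixed reactor with recycle the Lawrence–McCarty relation gives S = K_s·(1 + k_d·θ_c) / [θ_c·(Y·k − k_d) − 1] = 80.5 × (1 + 0.0408 × 10.4) / [10.4 × (0.306 × 9.82 − 0.0408) − 1] = 114.7 / 29.83 = 3.844 mg/L.
Observed yield with endogenous decay: Y_obs = Y / (1 + k_d·θ_c) = 0.306 / (1 + 0.0408 × 10.4) = 0.306 / 1.424 = 0.2148 g VSS/g bCOD.
Mass of bCOD removed per day: Q(S₀ − S) = 992 × 1446 g/m³ = 1435 kg/d.
So the net sludge growth is P_X = 0.2148 × 1435 = 308.2 kg VSS/d.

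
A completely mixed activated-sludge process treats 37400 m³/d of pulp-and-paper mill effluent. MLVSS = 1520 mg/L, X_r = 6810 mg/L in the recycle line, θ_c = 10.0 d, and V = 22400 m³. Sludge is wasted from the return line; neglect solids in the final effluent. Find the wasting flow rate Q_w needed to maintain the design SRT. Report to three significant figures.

θ_c = V·X/(Q_w·X_r) when wasting from the recycle, so Q_w = V·X/(θ_c·X_r) = 22400 × 1520 / (10.0 × 6810) = 500.0 m³/d.

Q_w ≈ 500 m³/d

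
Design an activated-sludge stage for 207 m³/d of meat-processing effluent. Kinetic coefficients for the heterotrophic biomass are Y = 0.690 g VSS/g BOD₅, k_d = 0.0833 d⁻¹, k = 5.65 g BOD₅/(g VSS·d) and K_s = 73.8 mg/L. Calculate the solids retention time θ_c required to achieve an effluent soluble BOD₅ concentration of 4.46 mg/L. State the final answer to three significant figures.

θ_c ≈ 7.20 d

From 1/θ_c = Y·k·S/(K_s + S) − k_d: Y·k·S/(K_s+S) = 0.690 × 5.65 × 4.46 / (73.8 + 4.46) = 0.2222 d⁻¹.
1/θ_c = 0.2222 − 0.0833 = 0.1389 d⁻¹, so θ_c = 7.201 d.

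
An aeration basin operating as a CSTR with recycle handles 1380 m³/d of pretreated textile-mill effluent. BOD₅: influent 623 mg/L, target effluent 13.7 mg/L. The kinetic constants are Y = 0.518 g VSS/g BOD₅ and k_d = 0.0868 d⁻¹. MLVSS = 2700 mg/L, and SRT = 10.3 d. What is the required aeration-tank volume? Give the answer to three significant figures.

V ≈ 877 m³

Rearranging the biomass balance for a CMAS with decay, V = Y·Q·ΔS·θ_c / [X·(1+k_d θ_c)] = 0.518 × 1380 × (623 − 13.7) × 10.3 / [2700 × (1 + 0.0868 × 10.3)] = 4.49×10^6 / 5114 = 877.3 m³.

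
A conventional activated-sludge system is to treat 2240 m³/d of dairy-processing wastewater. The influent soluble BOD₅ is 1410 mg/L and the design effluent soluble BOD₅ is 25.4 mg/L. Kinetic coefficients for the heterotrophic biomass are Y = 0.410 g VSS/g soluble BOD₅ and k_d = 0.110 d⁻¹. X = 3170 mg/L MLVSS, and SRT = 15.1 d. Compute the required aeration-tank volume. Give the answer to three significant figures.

V ≈ 2280 m³

Rearranging the biomass balance for a CMAS with decay, V = Y·Q·ΔS·θ_c / [X·(1+k_d θ_c)] = 0.410 × 2240 × (1410 − 25.4) × 15.1 / [3170 × (1 + 0.110 × 15.1)] = 1.92×10^7 / 8435 = 2276 m³.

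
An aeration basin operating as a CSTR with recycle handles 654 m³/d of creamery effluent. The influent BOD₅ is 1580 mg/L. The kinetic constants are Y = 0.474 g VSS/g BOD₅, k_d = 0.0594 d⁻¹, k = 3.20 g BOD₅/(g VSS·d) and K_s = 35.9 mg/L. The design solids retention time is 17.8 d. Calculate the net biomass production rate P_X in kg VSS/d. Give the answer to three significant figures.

For a completely mixed reactor with recycle the Lawrence–McCarty relation gives S = K_s·(1 + k_d·θ_c) / [θ_c·(Y·k − k_d) − 1] = 35.9 × (1 + 0.0594 × 17.8) / [17.8 × (0.474 × 3.20 − 0.0594) − 1] = 73.86 / 24.94 = 2.961 mg/L.
Correct the yield for decay: Y_obs = Y/(1 + k_d θ_c) = 0.474 / (1 + 0.0594 × 17.8) = 0.474 / 2.057 = 0.2304.
Q·(S₀ − S) = 654 × (1580 − 2.96) × 10⁻³ = 1031 kg/d removed.
Net biomass production P_X = Y_obs × Q·(S₀ − S) = 0.2304 × 1031 = 237.6 kg VSS/d.

P_X ≈ 238 kg VSS/d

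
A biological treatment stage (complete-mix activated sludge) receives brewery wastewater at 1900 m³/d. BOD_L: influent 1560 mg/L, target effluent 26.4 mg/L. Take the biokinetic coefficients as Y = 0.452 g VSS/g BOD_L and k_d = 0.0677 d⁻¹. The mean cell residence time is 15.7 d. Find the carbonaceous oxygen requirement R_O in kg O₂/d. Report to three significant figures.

The observed yield is Y_obs = Y/(1 + k_d·θ_c) = 0.452 / (1 + 0.0677 × 15.7) = 0.452 / 2.063 = 0.2191 g VSS per g BOD_L removed.
Substrate removed = Q·(S₀ − S) = 1900 m³/d × (1560 − 26.4) g/m³ = 2.91×10^6 g/d = 2914 kg/d.
Biomass synthesised: P_X = Y_obs × 2914 = 638.5 kg VSS/d.
R_O = Q·(S₀ − S) − 1.42·P_X = 2914 − 1.42 × 638.5 = 2007 kg O₂/d.

R_O ≈ 2010 kg O₂/d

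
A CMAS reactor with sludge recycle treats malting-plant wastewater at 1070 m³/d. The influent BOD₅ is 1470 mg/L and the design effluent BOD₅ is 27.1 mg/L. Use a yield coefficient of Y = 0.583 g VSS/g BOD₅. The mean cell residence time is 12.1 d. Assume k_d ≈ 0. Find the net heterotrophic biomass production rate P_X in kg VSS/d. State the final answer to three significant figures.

Since k_d ≈ 0, Y_obs = Y = 0.583 g VSS/g BOD₅.
Q·(S₀ − S) = 1070 × (1470 − 27.1) × 10⁻³ = 1544 kg/d removed.
Biomass produced: P_X = Y_obs·Q·ΔS = 0.5830 × 1544 ≈ 900.1 kg VSS/d.

P_X ≈ 900 kg VSS/d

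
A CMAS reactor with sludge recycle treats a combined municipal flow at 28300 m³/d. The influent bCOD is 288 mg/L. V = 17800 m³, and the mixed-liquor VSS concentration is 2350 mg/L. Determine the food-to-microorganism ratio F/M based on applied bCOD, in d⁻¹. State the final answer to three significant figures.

F/M ≈ 0.195 d⁻¹

F/M = Q·S₀ / (V·X) = 28300 × 288 / (17800 × 2350) = 0.1948 g bCOD·(g VSS·d)⁻¹.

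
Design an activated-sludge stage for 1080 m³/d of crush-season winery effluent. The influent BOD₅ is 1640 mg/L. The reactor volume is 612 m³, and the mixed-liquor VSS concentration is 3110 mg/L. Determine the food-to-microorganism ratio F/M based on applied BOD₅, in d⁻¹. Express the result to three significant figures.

F/M ≈ 0.931 d⁻¹

F/M = Q·S₀ / (V·X) = 1080 × 1640 / (612.0 × 3110) = 0.9306 g BOD₅·(g VSS·d)⁻¹.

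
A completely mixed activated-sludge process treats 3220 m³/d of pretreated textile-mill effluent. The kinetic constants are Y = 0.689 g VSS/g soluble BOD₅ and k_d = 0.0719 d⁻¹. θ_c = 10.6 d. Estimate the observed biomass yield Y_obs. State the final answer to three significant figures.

Y_obs ≈ 0.391 g VSS/g soluble BOD₅

The observed yield is Y_obs = Y/(1 + k_d·θ_c) = 0.689 / (1 + 0.0719 × 10.6) = 0.689 / 1.762 = 0.3910 g VSS per g soluble BOD₅ removed.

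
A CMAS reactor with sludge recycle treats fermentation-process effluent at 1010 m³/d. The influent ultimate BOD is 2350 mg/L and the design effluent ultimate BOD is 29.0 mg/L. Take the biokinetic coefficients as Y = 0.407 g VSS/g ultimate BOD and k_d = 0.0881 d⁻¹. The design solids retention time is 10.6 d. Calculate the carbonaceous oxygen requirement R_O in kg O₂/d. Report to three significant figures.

Correct the yield for decay: Y_obs = Y/(1 + k_d θ_c) = 0.407 / (1 + 0.0881 × 10.6) = 0.407 / 1.934 = 0.2105.
Substrate removed = Q·(S₀ − S) = 1010 m³/d × (2350 − 29.0) g/m³ = 2.34×10^6 g/d = 2344 kg/d.
P_X = Y_obs·Q·(S₀ − S) = 0.2105 × 2344 = 493.4 kg VSS/d.
R_O = Q·ΔS − 1.42 P_X = 2344 − 700.6 = 1644 kg O₂/d.

R_O ≈ 1640 kg O₂/d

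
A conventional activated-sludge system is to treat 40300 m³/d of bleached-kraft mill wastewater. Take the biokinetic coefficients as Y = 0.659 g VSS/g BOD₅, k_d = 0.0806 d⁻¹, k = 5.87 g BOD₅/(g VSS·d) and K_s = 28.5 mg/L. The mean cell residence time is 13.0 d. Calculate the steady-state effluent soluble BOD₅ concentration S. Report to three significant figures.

S ≈ 1.21 mg/L

From the Monod/SRT balance for a CMAS, S = K_s·(1+k_d θ_c)/[θ_c·(Y k − k_d) − 1] = 28.5 × (1 + 0.0806 × 13.0) / [13.0 × (0.659 × 5.87 − 0.0806) − 1] = 58.36 / 48.24 = 1.210 mg/L.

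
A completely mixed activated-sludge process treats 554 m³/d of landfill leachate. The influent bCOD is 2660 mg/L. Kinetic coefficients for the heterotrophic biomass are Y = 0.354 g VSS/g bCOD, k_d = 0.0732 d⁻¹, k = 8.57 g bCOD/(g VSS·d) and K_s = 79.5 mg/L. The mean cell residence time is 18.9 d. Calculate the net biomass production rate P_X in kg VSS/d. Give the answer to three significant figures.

P_X ≈ 219 kg VSS/d

For a completely mixed reactor with recycle the Lawrence–McCarty relation gives S = K_s·(1 + k_d·θ_c) / [θ_c·(Y·k − k_d) − 1] = 79.5 × (1 + 0.0732 × 18.9) / [18.9 × (0.354 × 8.57 − 0.0732) − 1] = 189.5 / 54.95 = 3.448 mg/L.
Y_obs = Y / (1 + k_d θ_c) = 0.354 / (1 + 0.0732 × 18.9) = 0.354 / 2.383 = 0.1485.
Substrate removed = Q·(S₀ − S) = 554 m³/d × (2660 − 3.45) g/m³ = 1.47×10^6 g/d = 1472 kg/d.
Biomass produced: P_X = Y_obs·Q·ΔS = 0.1485 × 1472 ≈ 218.6 kg VSS/d.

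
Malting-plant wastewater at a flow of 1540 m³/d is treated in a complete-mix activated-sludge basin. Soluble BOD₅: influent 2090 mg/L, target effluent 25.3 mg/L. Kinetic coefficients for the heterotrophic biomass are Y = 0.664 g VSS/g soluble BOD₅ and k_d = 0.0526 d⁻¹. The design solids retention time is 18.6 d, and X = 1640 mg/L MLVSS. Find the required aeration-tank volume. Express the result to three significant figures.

V ≈ 12100 m³

Rearranging the biomass balance for a CMAS with decay, V = Y·Q·ΔS·θ_c / [X·(1+k_d θ_c)] = 0.664 × 1540 × (2090 − 25.3) × 18.6 / [1640 × (1 + 0.0526 × 18.6)] = 3.93×10^7 / 3245 = 12103 m³.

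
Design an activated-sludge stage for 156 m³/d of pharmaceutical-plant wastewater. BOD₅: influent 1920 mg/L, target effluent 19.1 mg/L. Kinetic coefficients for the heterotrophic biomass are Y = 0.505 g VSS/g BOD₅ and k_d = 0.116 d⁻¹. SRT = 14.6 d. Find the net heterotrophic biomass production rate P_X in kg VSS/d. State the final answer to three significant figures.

Y_obs = Y / (1 + k_d θ_c) = 0.505 / (1 + 0.116 × 14.6) = 0.505 / 2.694 = 0.1875.
Mass of BOD₅ removed per day: Q(S₀ − S) = 156 × 1901 g/m³ = 296.5 kg/d.
P_X = Y_obs · Q(S₀ − S) = 0.1875 × 296.5 = 55.60 kg VSS/d.

P_X ≈ 55.6 kg VSS/d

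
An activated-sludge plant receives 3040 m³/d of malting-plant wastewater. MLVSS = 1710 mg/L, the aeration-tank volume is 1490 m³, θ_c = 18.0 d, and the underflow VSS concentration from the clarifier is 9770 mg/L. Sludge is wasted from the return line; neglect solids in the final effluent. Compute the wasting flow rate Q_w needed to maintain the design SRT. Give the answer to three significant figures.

Q_w ≈ 14.5 m³/d

Wasting from the return line (neglecting effluent solids): Q_w = V·X / (θ_c·X_r) = 1490 × 1710 / (18.0 × 9770) = 14.49 m³/d.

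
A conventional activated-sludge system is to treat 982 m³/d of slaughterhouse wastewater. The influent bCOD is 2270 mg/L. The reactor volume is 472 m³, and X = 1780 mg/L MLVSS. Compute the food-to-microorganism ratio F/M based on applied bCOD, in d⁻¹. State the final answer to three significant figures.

F/M ≈ 2.65 d⁻¹

F/M = applied load / biomass = Q·S₀/(V·X) = 982 × 2270 / (472.0 × 1780) = 2.653 d⁻¹.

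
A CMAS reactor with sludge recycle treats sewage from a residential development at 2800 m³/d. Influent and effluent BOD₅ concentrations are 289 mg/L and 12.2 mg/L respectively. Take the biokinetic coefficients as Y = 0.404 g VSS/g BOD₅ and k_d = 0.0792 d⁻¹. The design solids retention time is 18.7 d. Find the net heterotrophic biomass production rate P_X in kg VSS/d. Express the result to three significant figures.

Correct the yield for decay: Y_obs = Y/(1 + k_d θ_c) = 0.404 / (1 + 0.0792 × 18.7) = 0.404 / 2.481 = 0.1628.
Substrate removed = Q·(S₀ − S) = 2800 m³/d × (289 − 12.2) g/m³ = 7.75×10^5 g/d = 775.0 kg/d.
P_X = Y_obs · Q(S₀ − S) = 0.1628 × 775.0 = 126.2 kg VSS/d.

P_X ≈ 126 kg VSS/d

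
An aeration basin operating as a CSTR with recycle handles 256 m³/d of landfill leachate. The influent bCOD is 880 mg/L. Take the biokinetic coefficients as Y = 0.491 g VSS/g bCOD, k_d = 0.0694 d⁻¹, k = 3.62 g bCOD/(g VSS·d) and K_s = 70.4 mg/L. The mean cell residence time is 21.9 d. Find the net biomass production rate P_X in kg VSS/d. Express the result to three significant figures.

P_X ≈ 43.7 kg VSS/d

Effluent substrate depends only on kinetics and SRT: S = K_s(1 + k_d θ_c) / [θ_c(Yk − k_d) − 1] = 70.4 × (1 + 0.0694 × 21.9) / [21.9 × (0.491 × 3.62 − 0.0694) − 1] = 177.4 / 36.41 = 4.873 mg/L.
Y_obs = Y / (1 + k_d θ_c) = 0.491 / (1 + 0.0694 × 21.9) = 0.491 / 2.520 = 0.1949.
Q·(S₀ − S) = 256 × (880 − 4.87) × 10⁻³ = 224.0 kg/d removed.
Biomass produced: P_X = Y_obs·Q·ΔS = 0.1949 × 224.0 ≈ 43.65 kg VSS/d.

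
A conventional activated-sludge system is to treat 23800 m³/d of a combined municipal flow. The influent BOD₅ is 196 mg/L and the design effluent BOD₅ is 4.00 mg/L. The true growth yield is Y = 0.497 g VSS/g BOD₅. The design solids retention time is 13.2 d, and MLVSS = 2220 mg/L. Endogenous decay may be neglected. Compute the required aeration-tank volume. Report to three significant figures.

With k_d = 0 the design equation reduces to V = Y Q (S₀−S) θ_c / X = 0.497 × 23800 × (196 − 4.00) × 13.2 / 2220 = 13504 m³.

V ≈ 13500 m³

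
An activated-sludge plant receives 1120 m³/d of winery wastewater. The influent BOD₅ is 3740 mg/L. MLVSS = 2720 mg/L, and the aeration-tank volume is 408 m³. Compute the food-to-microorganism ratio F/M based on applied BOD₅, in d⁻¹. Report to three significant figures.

F/M ≈ 3.77 d⁻¹

F/M = Q·S₀ / (V·X) = 1120 × 3740 / (408.0 × 2720) = 3.775 g BOD₅·(g VSS·d)⁻¹.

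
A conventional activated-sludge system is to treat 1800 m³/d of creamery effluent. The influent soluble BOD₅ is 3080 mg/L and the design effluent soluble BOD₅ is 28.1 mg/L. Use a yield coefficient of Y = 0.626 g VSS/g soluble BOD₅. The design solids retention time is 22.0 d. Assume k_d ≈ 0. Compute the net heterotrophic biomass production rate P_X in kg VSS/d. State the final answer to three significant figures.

P_X ≈ 3440 kg VSS/d

No decay correction is needed, so Y_obs = Y = 0.626.
Substrate removed = Q·(S₀ − S) = 1800 m³/d × (3080 − 28.1) g/m³ = 5.49×10^6 g/d = 5493 kg/d.
Net biomass production P_X = Y_obs × Q·(S₀ − S) = 0.6260 × 5493 = 3439 kg VSS/d.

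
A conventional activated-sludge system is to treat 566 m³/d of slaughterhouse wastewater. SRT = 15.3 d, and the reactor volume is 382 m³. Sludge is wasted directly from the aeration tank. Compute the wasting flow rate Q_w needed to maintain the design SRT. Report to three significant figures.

Wasting from the aeration tank: Q_w = V / θ_c = 382.0 / 15.3 = 24.97 m³/d.

Q_w ≈ 25.0 m³/d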